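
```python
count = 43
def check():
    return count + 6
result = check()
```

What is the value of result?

Step 1: count = 43 is defined globally.
Step 2: check() looks up count from global scope = 43, then computes 43 + 6 = 49.
Step 3: result = 49

The answer is 49.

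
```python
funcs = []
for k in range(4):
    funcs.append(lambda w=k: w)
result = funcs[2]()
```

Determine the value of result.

Step 1: Default argument w=k captures k's value at each iteration.
Step 2: funcs[2] captured w = 2 when k was 2.
Step 3: result = 2

The answer is 2.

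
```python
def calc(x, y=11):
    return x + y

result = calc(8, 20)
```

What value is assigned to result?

Step 1: calc(8, 20) overrides default y with 20.
Step 2: Returns 8 + 20 = 28.
Step 3: result = 28

The answer is 28.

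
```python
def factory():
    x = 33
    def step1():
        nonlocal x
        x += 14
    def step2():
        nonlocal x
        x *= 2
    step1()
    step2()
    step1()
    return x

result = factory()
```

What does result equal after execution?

Step 1: x = 33.
Step 2: step1(): x = 33 + 14 = 47.
Step 3: step2(): x = 47 * 2 = 94.
Step 4: step1(): x = 94 + 14 = 108. result = 108

The answer is 108.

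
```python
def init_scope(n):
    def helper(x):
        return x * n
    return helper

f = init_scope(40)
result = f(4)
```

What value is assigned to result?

Step 1: init_scope(40) creates a closure capturing n = 40.
Step 2: f(4) computes 4 * 40 = 160.
Step 3: result = 160

The answer is 160.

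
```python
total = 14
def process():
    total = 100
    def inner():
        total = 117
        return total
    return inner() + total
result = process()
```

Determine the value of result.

Step 1: process() has local total = 100. inner() has local total = 117.
Step 2: inner() returns its local total = 117.
Step 3: process() returns 117 + its own total (100) = 217

The answer is 217.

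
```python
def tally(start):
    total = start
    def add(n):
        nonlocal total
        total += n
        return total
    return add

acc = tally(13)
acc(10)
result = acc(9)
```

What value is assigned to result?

Step 1: tally(13) creates closure with total = 13.
Step 2: First acc(10): total = 13 + 10 = 23.
Step 3: Second acc(9): total = 23 + 9 = 32. result = 32

The answer is 32.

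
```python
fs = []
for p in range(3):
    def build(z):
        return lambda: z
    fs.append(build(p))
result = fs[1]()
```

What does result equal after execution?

Step 1: build(p) creates a new scope capturing z = p at call time.
Step 2: fs[1] = build(1), so its lambda captures z = 1.
Step 3: result = 1 (closure factory fixes late binding)

The answer is 1.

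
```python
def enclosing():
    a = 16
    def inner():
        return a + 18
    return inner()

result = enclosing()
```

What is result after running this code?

Step 1: enclosing() defines a = 16.
Step 2: inner() reads a = 16 from enclosing scope, returns 16 + 18 = 34.
Step 3: result = 34

The answer is 34.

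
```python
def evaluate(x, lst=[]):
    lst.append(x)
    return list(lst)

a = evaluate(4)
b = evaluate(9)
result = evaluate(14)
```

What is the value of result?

Step 1: Default list is shared. list() creates copies for return values.
Step 2: Internal list grows: [4] -> [4, 9] -> [4, 9, 14].
Step 3: result = [4, 9, 14]

The answer is [4, 9, 14].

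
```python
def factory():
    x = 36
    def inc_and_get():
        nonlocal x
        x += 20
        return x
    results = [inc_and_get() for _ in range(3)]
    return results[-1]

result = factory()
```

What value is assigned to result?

Step 1: x = 36.
Step 2: Three calls to inc_and_get(), each adding 20.
Step 3: Last value = 36 + 20 * 3 = 96

The answer is 96.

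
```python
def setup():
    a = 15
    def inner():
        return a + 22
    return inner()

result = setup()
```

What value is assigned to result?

Step 1: setup() defines a = 15.
Step 2: inner() reads a = 15 from enclosing scope, returns 15 + 22 = 37.
Step 3: result = 37

The answer is 37.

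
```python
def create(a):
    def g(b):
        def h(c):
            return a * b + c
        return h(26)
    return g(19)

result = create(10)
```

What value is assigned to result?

Step 1: a = 10, b = 19, c = 26.
Step 2: h() computes a * b + c = 10 * 19 + 26 = 216.
Step 3: result = 216

The answer is 216.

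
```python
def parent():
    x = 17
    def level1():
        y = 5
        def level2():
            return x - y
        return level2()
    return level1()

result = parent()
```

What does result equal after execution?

Step 1: x = 17 in parent. y = 5 in level1.
Step 2: level2() reads x = 17 and y = 5 from enclosing scopes.
Step 3: result = 17 - 5 = 12

The answer is 12.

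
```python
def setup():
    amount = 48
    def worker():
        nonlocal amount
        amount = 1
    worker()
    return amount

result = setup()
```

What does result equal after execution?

Step 1: setup() sets amount = 48.
Step 2: worker() uses nonlocal to reassign amount = 1.
Step 3: result = 1

The answer is 1.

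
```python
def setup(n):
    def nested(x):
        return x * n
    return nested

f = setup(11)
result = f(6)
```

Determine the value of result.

Step 1: setup(11) creates a closure capturing n = 11.
Step 2: f(6) computes 6 * 11 = 66.
Step 3: result = 66

The answer is 66.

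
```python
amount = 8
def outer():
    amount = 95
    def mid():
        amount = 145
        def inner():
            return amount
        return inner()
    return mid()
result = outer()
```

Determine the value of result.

Step 1: Three levels of shadowing: global 8, outer 95, mid 145.
Step 2: inner() finds amount = 145 in enclosing mid() scope.
Step 3: result = 145

The answer is 145.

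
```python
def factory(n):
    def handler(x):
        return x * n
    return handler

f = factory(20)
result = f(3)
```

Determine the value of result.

Step 1: factory(20) creates a closure capturing n = 20.
Step 2: f(3) computes 3 * 20 = 60.
Step 3: result = 60

The answer is 60.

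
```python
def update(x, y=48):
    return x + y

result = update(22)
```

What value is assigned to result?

Step 1: update(22) uses default y = 48.
Step 2: Returns 22 + 48 = 70.
Step 3: result = 70

The answer is 70.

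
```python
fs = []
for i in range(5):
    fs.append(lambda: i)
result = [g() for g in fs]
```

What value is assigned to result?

Step 1: All 5 lambdas share the same variable i.
Step 2: After the loop, i = 4.
Step 3: Each call returns 4. result = [4, 4, 4, 4, 4]

The answer is [4, 4, 4, 4, 4].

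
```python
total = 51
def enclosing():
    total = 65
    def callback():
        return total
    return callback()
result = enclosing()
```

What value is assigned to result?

Step 1: total = 51 globally, but enclosing() defines total = 65 locally.
Step 2: callback() looks up total. Not in local scope, so checks enclosing scope (enclosing) and finds total = 65.
Step 3: result = 65

The answer is 65.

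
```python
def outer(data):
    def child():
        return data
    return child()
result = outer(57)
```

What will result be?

Step 1: outer(57) binds parameter data = 57.
Step 2: child() looks up data in enclosing scope and finds the parameter data = 57.
Step 3: result = 57

The answer is 57.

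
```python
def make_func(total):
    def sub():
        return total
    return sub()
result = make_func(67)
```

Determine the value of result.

Step 1: make_func(67) binds parameter total = 67.
Step 2: sub() looks up total in enclosing scope and finds the parameter total = 67.
Step 3: result = 67

The answer is 67.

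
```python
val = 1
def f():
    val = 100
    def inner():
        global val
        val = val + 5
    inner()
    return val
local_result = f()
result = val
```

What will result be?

Step 1: Global val = 1. f() creates local val = 100.
Step 2: inner() declares global val and adds 5: global val = 1 + 5 = 6.
Step 3: f() returns its local val = 100 (unaffected by inner).
Step 4: result = global val = 6

The answer is 6.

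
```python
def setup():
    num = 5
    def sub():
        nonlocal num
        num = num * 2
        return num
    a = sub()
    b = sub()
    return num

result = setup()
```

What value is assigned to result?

Step 1: num starts at 5.
Step 2: First sub(): num = 5 * 2 = 10.
Step 3: Second sub(): num = 10 * 2 = 20.
Step 4: result = 20

The answer is 20.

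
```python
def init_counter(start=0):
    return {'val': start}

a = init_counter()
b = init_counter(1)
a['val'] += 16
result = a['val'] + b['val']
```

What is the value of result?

Step 1: init_counter() returns a new dict each call (immutable default 0).
Step 2: a = {'val': 0}, b = {'val': 1}.
Step 3: a['val'] += 16 = 16. result = 16 + 1 = 17

The answer is 17.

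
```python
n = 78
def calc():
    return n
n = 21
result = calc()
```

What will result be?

Step 1: n is first set to 78, then reassigned to 21.
Step 2: calc() is called after the reassignment, so it looks up the current global n = 21.
Step 3: result = 21

The answer is 21.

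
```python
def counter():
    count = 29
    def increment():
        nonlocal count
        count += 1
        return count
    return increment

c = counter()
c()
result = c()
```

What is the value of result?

Step 1: counter() creates closure with count = 29.
Step 2: Each c() call increments count via nonlocal. After 2 calls: 29 + 2 = 31.
Step 3: result = 31

The answer is 31.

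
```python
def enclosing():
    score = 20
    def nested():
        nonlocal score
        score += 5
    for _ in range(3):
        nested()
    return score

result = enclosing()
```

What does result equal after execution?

Step 1: score = 20.
Step 2: nested() is called 3 times in a loop, each adding 5 via nonlocal.
Step 3: score = 20 + 5 * 3 = 35

The answer is 35.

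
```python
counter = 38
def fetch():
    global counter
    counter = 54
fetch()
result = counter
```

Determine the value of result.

Step 1: counter = 38 globally.
Step 2: fetch() declares global counter and sets it to 54.
Step 3: After fetch(), global counter = 54. result = 54

The answer is 54.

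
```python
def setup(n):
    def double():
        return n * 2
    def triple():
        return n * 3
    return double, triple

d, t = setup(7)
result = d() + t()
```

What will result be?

Step 1: Both closures capture the same n = 7.
Step 2: d() = 7 * 2 = 14, t() = 7 * 3 = 21.
Step 3: result = 14 + 21 = 35

The answer is 35.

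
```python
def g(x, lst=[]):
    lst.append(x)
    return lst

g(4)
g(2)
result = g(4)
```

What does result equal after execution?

Step 1: Mutable default argument gotcha! The list [] is created once.
Step 2: Each call appends to the SAME list: [4], [4, 2], [4, 2, 4].
Step 3: result = [4, 2, 4]

The answer is [4, 2, 4].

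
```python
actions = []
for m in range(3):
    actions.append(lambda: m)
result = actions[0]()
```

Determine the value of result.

Step 1: The loop creates 3 lambdas, all referencing the same variable m.
Step 2: After the loop, m = 2 (final value).
Step 3: actions[0]() looks up m at call time and finds 2. This is the late binding gotcha. result = 2

The answer is 2.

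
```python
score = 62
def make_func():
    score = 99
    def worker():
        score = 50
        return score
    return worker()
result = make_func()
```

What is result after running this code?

Step 1: Three scopes define score: global (62), make_func (99), worker (50).
Step 2: worker() has its own local score = 50, which shadows both enclosing and global.
Step 3: result = 50 (local wins in LEGB)

The answer is 50.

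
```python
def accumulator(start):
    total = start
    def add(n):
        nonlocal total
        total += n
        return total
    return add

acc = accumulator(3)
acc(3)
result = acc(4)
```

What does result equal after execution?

Step 1: accumulator(3) creates closure with total = 3.
Step 2: First acc(3): total = 3 + 3 = 6.
Step 3: Second acc(4): total = 6 + 4 = 10. result = 10

The answer is 10.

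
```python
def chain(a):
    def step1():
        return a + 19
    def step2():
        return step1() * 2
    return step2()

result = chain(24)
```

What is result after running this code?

Step 1: chain(24) captures a = 24.
Step 2: step2() calls step1() which returns 24 + 19 = 43.
Step 3: step2() returns 43 * 2 = 86

The answer is 86.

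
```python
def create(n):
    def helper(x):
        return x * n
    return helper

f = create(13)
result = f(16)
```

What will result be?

Step 1: create(13) creates a closure capturing n = 13.
Step 2: f(16) computes 16 * 13 = 208.
Step 3: result = 208

The answer is 208.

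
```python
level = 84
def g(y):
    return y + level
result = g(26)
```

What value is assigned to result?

Step 1: level = 84 is defined globally.
Step 2: g(26) uses parameter y = 26 and looks up level from global scope = 84.
Step 3: result = 26 + 84 = 110

The answer is 110.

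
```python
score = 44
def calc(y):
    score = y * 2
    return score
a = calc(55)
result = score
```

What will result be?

Step 1: Global score = 44.
Step 2: calc(55) creates local score = 55 * 2 = 110.
Step 3: Global score unchanged because no global keyword. result = 44

The answer is 44.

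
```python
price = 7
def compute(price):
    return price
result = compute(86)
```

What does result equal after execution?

Step 1: Global price = 7.
Step 2: compute(86) takes parameter price = 86, which shadows the global.
Step 3: result = 86

The answer is 86.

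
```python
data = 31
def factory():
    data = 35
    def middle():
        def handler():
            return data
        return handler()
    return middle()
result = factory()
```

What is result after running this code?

Step 1: factory() defines data = 35. middle() and handler() have no local data.
Step 2: handler() checks local (none), enclosing middle() (none), enclosing factory() and finds data = 35.
Step 3: result = 35

The answer is 35.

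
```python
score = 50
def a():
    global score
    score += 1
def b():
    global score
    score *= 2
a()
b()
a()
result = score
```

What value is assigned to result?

Step 1: score = 50.
Step 2: a(): score = 50 + 1 = 51.
Step 3: b(): score = 51 * 2 = 102.
Step 4: a(): score = 102 + 1 = 103

The answer is 103.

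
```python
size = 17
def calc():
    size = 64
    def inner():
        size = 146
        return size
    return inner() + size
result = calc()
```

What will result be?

Step 1: calc() has local size = 64. inner() has local size = 146.
Step 2: inner() returns its local size = 146.
Step 3: calc() returns 146 + its own size (64) = 210

The answer is 210.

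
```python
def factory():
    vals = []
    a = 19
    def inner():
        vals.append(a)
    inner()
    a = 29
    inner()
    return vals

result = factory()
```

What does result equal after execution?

Step 1: a = 19. inner() appends current a to vals.
Step 2: First inner(): appends 19. Then a = 29.
Step 3: Second inner(): appends 29 (closure sees updated a). result = [19, 29]

The answer is [19, 29].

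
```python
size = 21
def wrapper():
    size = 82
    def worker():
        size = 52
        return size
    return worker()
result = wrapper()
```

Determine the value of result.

Step 1: Three scopes define size: global (21), wrapper (82), worker (52).
Step 2: worker() has its own local size = 52, which shadows both enclosing and global.
Step 3: result = 52 (local wins in LEGB)

The answer is 52.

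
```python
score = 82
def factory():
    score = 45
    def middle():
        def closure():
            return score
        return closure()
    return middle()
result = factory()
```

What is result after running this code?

Step 1: factory() defines score = 45. middle() and closure() have no local score.
Step 2: closure() checks local (none), enclosing middle() (none), enclosing factory() and finds score = 45.
Step 3: result = 45

The answer is 45.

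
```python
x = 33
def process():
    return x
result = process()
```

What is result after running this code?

Step 1: x = 33 is defined in the global scope.
Step 2: process() looks up x. No local x exists, so Python checks the global scope via LEGB rule and finds x = 33.
Step 3: result = 33

The answer is 33.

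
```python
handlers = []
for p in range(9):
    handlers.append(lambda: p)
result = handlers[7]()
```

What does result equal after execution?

Step 1: The loop creates 9 lambdas, all referencing the same variable p.
Step 2: After the loop, p = 8 (final value).
Step 3: handlers[7]() looks up p at call time and finds 8. This is the late binding gotcha. result = 8

The answer is 8.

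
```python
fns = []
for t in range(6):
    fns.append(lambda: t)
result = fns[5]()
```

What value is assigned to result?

Step 1: The loop creates 6 lambdas, all referencing the same variable t.
Step 2: After the loop, t = 5 (final value).
Step 3: fns[5]() looks up t at call time and finds 5. This is the late binding gotcha. result = 5

The answer is 5.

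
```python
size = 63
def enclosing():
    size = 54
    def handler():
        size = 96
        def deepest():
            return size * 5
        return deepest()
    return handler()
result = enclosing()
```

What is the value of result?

Step 1: deepest() looks up size through LEGB: not local, finds size = 96 in enclosing handler().
Step 2: Returns 96 * 5 = 480.
Step 3: result = 480

The answer is 480.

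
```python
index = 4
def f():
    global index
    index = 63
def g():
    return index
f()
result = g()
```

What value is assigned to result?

Step 1: index = 4.
Step 2: f() sets global index = 63.
Step 3: g() reads global index = 63. result = 63

The answer is 63.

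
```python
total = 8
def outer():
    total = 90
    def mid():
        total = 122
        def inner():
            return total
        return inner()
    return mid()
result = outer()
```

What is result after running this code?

Step 1: Three levels of shadowing: global 8, outer 90, mid 122.
Step 2: inner() finds total = 122 in enclosing mid() scope.
Step 3: result = 122

The answer is 122.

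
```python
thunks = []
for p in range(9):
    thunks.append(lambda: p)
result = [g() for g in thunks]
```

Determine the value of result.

Step 1: All 9 lambdas share the same variable p.
Step 2: After the loop, p = 8.
Step 3: Each call returns 8. result = [8, 8, 8, 8, 8, 8, 8, 8, 8]

The answer is [8, 8, 8, 8, 8, 8, 8, 8, 8].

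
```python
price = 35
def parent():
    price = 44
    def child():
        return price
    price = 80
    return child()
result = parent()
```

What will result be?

Step 1: parent() sets price = 44, then later price = 80.
Step 2: child() is called after price is reassigned to 80. Closures capture variables by reference, not by value.
Step 3: result = 80

The answer is 80.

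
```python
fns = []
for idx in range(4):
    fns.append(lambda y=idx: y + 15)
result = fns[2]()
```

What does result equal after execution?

Step 1: Default argument y=idx captures idx's value at definition time.
Step 2: fns[2] was defined when idx = 2, so y defaults to 2.
Step 3: result = 2 + 15 = 17 (default arg fixes the late binding issue)

The answer is 17.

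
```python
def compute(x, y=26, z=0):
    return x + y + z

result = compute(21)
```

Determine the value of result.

Step 1: compute(21) uses defaults y = 26, z = 0.
Step 2: Returns 21 + 26 + 0 = 47.
Step 3: result = 47

The answer is 47.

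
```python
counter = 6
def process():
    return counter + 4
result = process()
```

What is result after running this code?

Step 1: counter = 6 is defined globally.
Step 2: process() looks up counter from global scope = 6, then computes 6 + 4 = 10.
Step 3: result = 10

The answer is 10.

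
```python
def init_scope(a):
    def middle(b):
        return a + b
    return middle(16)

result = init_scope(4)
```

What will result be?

Step 1: init_scope(4) passes a = 4.
Step 2: middle(16) has b = 16, reads a = 4 from enclosing.
Step 3: result = 4 + 16 = 20

The answer is 20.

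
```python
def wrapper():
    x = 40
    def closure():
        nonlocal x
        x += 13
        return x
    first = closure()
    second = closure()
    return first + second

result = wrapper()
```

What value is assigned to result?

Step 1: x starts at 40.
Step 2: First call: x = 40 + 13 = 53, returns 53.
Step 3: Second call: x = 53 + 13 = 66, returns 66.
Step 4: result = 53 + 66 = 119

The answer is 119.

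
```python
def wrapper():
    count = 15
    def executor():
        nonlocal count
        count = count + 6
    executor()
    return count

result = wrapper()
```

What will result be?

Step 1: wrapper() sets count = 15.
Step 2: executor() uses nonlocal to modify count in wrapper's scope: count = 15 + 6 = 21.
Step 3: wrapper() returns the modified count = 21

The answer is 21.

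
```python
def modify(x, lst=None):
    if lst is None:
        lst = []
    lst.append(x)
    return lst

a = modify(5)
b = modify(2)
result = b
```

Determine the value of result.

Step 1: None default with guard creates a NEW list each call.
Step 2: a = [5] (fresh list). b = [2] (another fresh list).
Step 3: result = [2] (this is the fix for mutable default)

The answer is [2].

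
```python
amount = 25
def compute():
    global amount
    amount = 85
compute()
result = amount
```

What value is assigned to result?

Step 1: amount = 25 globally.
Step 2: compute() declares global amount and sets it to 85.
Step 3: After compute(), global amount = 85. result = 85

The answer is 85.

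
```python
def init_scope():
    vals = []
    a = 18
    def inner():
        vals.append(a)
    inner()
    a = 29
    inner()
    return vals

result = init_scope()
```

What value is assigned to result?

Step 1: a = 18. inner() appends current a to vals.
Step 2: First inner(): appends 18. Then a = 29.
Step 3: Second inner(): appends 29 (closure sees updated a). result = [18, 29]

The answer is [18, 29].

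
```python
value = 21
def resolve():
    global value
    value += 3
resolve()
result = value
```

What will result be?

Step 1: value = 21 globally.
Step 2: resolve() modifies global value: value += 3 = 24.
Step 3: result = 24

The answer is 24.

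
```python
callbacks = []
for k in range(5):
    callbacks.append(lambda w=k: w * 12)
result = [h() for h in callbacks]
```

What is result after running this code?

Step 1: Default arg w=k captures k at each iteration.
Step 2: callbacks[k] has w defaulting to k, returns k * 12.
Step 3: result = [0, 12, 24, 36, 48]

The answer is [0, 12, 24, 36, 48].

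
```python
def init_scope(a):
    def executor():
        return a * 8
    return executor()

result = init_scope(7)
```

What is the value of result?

Step 1: init_scope(7) binds parameter a = 7.
Step 2: executor() accesses a = 7 from enclosing scope.
Step 3: result = 7 * 8 = 56

The answer is 56.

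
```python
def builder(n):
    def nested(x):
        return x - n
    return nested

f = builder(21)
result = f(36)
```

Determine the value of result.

Step 1: builder(21) creates a closure capturing n = 21.
Step 2: f(36) computes 36 - 21 = 15.
Step 3: result = 15

The answer is 15.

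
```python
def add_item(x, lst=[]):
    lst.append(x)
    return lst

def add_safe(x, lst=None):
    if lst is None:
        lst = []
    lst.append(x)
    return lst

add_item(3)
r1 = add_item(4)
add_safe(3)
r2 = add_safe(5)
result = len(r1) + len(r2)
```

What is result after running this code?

Step 1: add_item shares mutable default: after 2 calls, lst = [3, 4], len = 2.
Step 2: add_safe creates fresh list each time: r2 = [5], len = 1.
Step 3: result = 2 + 1 = 3

The answer is 3.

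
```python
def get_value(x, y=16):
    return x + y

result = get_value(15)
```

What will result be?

Step 1: get_value(15) uses default y = 16.
Step 2: Returns 15 + 16 = 31.
Step 3: result = 31

The answer is 31.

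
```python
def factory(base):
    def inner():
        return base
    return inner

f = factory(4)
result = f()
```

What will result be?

Step 1: factory(4) creates closure capturing base = 4.
Step 2: f() returns the captured base = 4.
Step 3: result = 4

The answer is 4.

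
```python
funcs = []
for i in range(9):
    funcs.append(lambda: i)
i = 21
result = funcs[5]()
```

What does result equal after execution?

Step 1: Lambdas capture the variable i by reference, not by value.
Step 2: After the loop, i is reassigned to 21.
Step 3: funcs[5]() looks up the current i = 21. result = 21

The answer is 21.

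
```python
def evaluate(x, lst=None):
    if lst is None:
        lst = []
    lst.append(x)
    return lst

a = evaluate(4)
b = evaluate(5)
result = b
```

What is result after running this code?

Step 1: None default with guard creates a NEW list each call.
Step 2: a = [4] (fresh list). b = [5] (another fresh list).
Step 3: result = [5] (this is the fix for mutable default)

The answer is [5].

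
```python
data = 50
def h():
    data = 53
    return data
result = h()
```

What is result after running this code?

Step 1: Global data = 50.
Step 2: h() creates local data = 53, shadowing the global.
Step 3: Returns local data = 53. result = 53

The answer is 53.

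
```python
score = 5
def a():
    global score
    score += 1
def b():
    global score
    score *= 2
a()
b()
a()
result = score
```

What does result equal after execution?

Step 1: score = 5.
Step 2: a(): score = 5 + 1 = 6.
Step 3: b(): score = 6 * 2 = 12.
Step 4: a(): score = 12 + 1 = 13

The answer is 13.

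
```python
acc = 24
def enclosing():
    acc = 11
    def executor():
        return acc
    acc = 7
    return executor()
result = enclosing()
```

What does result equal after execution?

Step 1: enclosing() sets acc = 11, then later acc = 7.
Step 2: executor() is called after acc is reassigned to 7. Closures capture variables by reference, not by value.
Step 3: result = 7

The answer is 7.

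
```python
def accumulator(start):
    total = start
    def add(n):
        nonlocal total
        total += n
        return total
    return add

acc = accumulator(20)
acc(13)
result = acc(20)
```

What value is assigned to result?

Step 1: accumulator(20) creates closure with total = 20.
Step 2: First acc(13): total = 20 + 13 = 33.
Step 3: Second acc(20): total = 33 + 20 = 53. result = 53

The answer is 53.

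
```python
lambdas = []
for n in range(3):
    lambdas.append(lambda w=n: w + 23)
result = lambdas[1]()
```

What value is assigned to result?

Step 1: Default argument w=n captures n's value at definition time.
Step 2: lambdas[1] was defined when n = 1, so w defaults to 1.
Step 3: result = 1 + 23 = 24 (default arg fixes the late binding issue)

The answer is 24.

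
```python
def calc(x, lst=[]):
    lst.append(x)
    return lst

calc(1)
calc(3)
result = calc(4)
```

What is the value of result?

Step 1: Mutable default argument gotcha! The list [] is created once.
Step 2: Each call appends to the SAME list: [1], [1, 3], [1, 3, 4].
Step 3: result = [1, 3, 4]

The answer is [1, 3, 4].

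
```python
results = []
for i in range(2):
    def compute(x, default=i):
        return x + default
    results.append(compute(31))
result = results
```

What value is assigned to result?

Step 1: Default argument default=i is evaluated at function definition time.
Step 2: Each iteration creates compute with default = current i value.
Step 3: compute(31) returns 31 + default. results = [31, 32]

The answer is [31, 32].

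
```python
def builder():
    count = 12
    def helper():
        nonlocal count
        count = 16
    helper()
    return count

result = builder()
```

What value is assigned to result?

Step 1: builder() sets count = 12.
Step 2: helper() uses nonlocal to reassign count = 16.
Step 3: result = 16

The answer is 16.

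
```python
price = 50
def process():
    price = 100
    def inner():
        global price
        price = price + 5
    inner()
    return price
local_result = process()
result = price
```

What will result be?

Step 1: Global price = 50. process() creates local price = 100.
Step 2: inner() declares global price and adds 5: global price = 50 + 5 = 55.
Step 3: process() returns its local price = 100 (unaffected by inner).
Step 4: result = global price = 55

The answer is 55.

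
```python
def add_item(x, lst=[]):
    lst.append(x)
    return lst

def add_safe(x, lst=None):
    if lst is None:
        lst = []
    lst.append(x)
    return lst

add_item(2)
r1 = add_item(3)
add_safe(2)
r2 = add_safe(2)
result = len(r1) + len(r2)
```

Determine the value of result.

Step 1: add_item shares mutable default: after 2 calls, lst = [2, 3], len = 2.
Step 2: add_safe creates fresh list each time: r2 = [2], len = 1.
Step 3: result = 2 + 1 = 3

The answer is 3.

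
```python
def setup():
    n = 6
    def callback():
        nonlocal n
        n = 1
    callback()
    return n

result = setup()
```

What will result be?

Step 1: setup() sets n = 6.
Step 2: callback() uses nonlocal to reassign n = 1.
Step 3: result = 1

The answer is 1.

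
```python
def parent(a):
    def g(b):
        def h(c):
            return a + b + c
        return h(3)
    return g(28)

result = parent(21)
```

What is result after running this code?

Step 1: a = 21, b = 28, c = 3 across three nested scopes.
Step 2: h() accesses all three via LEGB rule.
Step 3: result = 21 + 28 + 3 = 52

The answer is 52.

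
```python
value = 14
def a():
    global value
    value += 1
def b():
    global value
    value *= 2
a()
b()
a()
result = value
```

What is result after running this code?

Step 1: value = 14.
Step 2: a(): value = 14 + 1 = 15.
Step 3: b(): value = 15 * 2 = 30.
Step 4: a(): value = 30 + 1 = 31

The answer is 31.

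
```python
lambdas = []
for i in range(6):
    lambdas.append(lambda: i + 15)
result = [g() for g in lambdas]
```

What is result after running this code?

Step 1: All lambdas capture i by reference. After the loop, i = 5.
Step 2: Each call returns 5 + 15 = 20.
Step 3: result = [20, 20, 20, 20, 20, 20]

The answer is [20, 20, 20, 20, 20, 20].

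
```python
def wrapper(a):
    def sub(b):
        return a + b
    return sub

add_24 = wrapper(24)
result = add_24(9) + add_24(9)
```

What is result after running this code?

Step 1: add_24 captures a = 24.
Step 2: add_24(9) = 24 + 9 = 33, called twice.
Step 3: result = 33 + 33 = 66

The answer is 66.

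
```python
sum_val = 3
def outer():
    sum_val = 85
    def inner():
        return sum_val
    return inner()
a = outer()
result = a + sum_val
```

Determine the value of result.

Step 1: outer() has local sum_val = 85. inner() reads from enclosing.
Step 2: outer() returns 85. Global sum_val = 3 unchanged.
Step 3: result = 85 + 3 = 88

The answer is 88.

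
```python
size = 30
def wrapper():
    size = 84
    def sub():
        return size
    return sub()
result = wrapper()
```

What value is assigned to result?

Step 1: size = 30 globally, but wrapper() defines size = 84 locally.
Step 2: sub() looks up size. Not in local scope, so checks enclosing scope (wrapper) and finds size = 84.
Step 3: result = 84

The answer is 84.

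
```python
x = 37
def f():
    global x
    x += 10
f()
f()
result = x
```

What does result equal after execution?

Step 1: x = 37.
Step 2: First f(): x = 37 + 10 = 47.
Step 3: Second f(): x = 47 + 10 = 57. result = 57

The answer is 57.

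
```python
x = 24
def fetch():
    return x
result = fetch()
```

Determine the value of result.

Step 1: x = 24 is defined in the global scope.
Step 2: fetch() looks up x. No local x exists, so Python checks the global scope via LEGB rule and finds x = 24.
Step 3: result = 24

The answer is 24.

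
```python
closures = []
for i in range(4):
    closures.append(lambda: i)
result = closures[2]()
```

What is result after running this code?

Step 1: The loop creates 4 lambdas, all referencing the same variable i.
Step 2: After the loop, i = 3 (final value).
Step 3: closures[2]() looks up i at call time and finds 3. This is the late binding gotcha. result = 3

The answer is 3.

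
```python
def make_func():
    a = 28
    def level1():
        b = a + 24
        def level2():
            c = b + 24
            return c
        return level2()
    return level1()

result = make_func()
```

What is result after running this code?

Step 1: a = 28. b = a + 24 = 52.
Step 2: c = b + 24 = 52 + 24 = 76.
Step 3: result = 76

The answer is 76.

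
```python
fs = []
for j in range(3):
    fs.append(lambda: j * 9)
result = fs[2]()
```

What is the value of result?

Step 1: All lambdas reference the same variable j (late binding).
Step 2: After the loop, j = 2. Every lambda returns j * 9.
Step 3: fs[2]() = 2 * 9 = 18

The answer is 18.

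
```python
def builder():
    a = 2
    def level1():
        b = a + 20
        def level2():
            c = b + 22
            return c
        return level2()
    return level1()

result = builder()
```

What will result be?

Step 1: a = 2. b = a + 20 = 22.
Step 2: c = b + 22 = 22 + 22 = 44.
Step 3: result = 44

The answer is 44.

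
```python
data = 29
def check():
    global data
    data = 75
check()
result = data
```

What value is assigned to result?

Step 1: data = 29 globally.
Step 2: check() declares global data and sets it to 75.
Step 3: After check(), global data = 75. result = 75

The answer is 75.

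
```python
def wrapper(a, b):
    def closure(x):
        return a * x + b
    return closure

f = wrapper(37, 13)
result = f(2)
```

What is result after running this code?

Step 1: wrapper(37, 13) captures a = 37, b = 13.
Step 2: f(2) computes 37 * 2 + 13 = 87.
Step 3: result = 87

The answer is 87.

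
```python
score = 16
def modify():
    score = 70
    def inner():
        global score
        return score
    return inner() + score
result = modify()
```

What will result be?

Step 1: Global score = 16. modify() shadows with local score = 70.
Step 2: inner() uses global keyword, so inner() returns global score = 16.
Step 3: modify() returns 16 + 70 = 86

The answer is 86.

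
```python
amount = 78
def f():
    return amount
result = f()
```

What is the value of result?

Step 1: amount = 78 is defined in the global scope.
Step 2: f() looks up amount. No local amount exists, so Python checks the global scope via LEGB rule and finds amount = 78.
Step 3: result = 78

The answer is 78.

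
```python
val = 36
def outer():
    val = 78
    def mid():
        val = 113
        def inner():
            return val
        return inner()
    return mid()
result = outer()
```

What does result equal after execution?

Step 1: Three levels of shadowing: global 36, outer 78, mid 113.
Step 2: inner() finds val = 113 in enclosing mid() scope.
Step 3: result = 113

The answer is 113.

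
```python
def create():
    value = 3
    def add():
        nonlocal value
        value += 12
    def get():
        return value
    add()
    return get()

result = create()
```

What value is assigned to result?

Step 1: value = 3. add() modifies it via nonlocal, get() reads it.
Step 2: add() makes value = 3 + 12 = 15.
Step 3: get() returns 15. result = 15

The answer is 15.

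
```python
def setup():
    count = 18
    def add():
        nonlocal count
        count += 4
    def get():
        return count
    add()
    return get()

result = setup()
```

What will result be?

Step 1: count = 18. add() modifies it via nonlocal, get() reads it.
Step 2: add() makes count = 18 + 4 = 22.
Step 3: get() returns 22. result = 22

The answer is 22.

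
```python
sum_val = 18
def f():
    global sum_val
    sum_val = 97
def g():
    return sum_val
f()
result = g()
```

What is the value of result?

Step 1: sum_val = 18.
Step 2: f() sets global sum_val = 97.
Step 3: g() reads global sum_val = 97. result = 97

The answer is 97.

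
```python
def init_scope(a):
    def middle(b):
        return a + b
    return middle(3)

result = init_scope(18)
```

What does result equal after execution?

Step 1: init_scope(18) passes a = 18.
Step 2: middle(3) has b = 3, reads a = 18 from enclosing.
Step 3: result = 18 + 3 = 21

The answer is 21.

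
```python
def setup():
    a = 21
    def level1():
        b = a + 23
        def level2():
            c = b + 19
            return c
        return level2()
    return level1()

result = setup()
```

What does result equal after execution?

Step 1: a = 21. b = a + 23 = 44.
Step 2: c = b + 19 = 44 + 19 = 63.
Step 3: result = 63

The answer is 63.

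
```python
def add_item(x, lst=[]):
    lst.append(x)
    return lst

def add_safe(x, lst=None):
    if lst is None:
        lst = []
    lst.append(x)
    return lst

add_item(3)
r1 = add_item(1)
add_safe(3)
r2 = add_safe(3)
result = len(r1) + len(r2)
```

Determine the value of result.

Step 1: add_item shares mutable default: after 2 calls, lst = [3, 1], len = 2.
Step 2: add_safe creates fresh list each time: r2 = [3], len = 1.
Step 3: result = 2 + 1 = 3

The answer is 3.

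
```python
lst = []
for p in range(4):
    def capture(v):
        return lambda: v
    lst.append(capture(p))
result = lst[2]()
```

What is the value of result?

Step 1: capture(p) creates a new scope capturing v = p at call time.
Step 2: lst[2] = capture(2), so its lambda captures v = 2.
Step 3: result = 2 (closure factory fixes late binding)

The answer is 2.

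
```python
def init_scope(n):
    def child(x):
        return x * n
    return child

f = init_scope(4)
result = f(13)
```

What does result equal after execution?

Step 1: init_scope(4) creates a closure capturing n = 4.
Step 2: f(13) computes 13 * 4 = 52.
Step 3: result = 52

The answer is 52.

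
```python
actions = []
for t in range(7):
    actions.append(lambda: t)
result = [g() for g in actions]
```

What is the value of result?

Step 1: All 7 lambdas share the same variable t.
Step 2: After the loop, t = 6.
Step 3: Each call returns 6. result = [6, 6, 6, 6, 6, 6, 6]

The answer is [6, 6, 6, 6, 6, 6, 6].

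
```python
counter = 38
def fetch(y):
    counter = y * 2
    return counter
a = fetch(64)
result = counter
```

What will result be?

Step 1: Global counter = 38.
Step 2: fetch(64) creates local counter = 64 * 2 = 128.
Step 3: Global counter unchanged because no global keyword. result = 38

The answer is 38.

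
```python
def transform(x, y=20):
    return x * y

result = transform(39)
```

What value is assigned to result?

Step 1: transform(39) uses default y = 20.
Step 2: Returns 39 * 20 = 780.
Step 3: result = 780

The answer is 780.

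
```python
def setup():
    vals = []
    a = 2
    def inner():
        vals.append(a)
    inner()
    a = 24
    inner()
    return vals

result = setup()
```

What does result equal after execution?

Step 1: a = 2. inner() appends current a to vals.
Step 2: First inner(): appends 2. Then a = 24.
Step 3: Second inner(): appends 24 (closure sees updated a). result = [2, 24]

The answer is [2, 24].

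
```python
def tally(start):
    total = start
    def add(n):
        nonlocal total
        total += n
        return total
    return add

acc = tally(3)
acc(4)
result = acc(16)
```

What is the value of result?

Step 1: tally(3) creates closure with total = 3.
Step 2: First acc(4): total = 3 + 4 = 7.
Step 3: Second acc(16): total = 7 + 16 = 23. result = 23

The answer is 23.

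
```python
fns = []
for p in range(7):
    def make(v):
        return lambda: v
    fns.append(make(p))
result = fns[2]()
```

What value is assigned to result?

Step 1: make(p) creates a new scope capturing v = p at call time.
Step 2: fns[2] = make(2), so its lambda captures v = 2.
Step 3: result = 2 (closure factory fixes late binding)

The answer is 2.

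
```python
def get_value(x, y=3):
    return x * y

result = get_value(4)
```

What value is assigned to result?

Step 1: get_value(4) uses default y = 3.
Step 2: Returns 4 * 3 = 12.
Step 3: result = 12

The answer is 12.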